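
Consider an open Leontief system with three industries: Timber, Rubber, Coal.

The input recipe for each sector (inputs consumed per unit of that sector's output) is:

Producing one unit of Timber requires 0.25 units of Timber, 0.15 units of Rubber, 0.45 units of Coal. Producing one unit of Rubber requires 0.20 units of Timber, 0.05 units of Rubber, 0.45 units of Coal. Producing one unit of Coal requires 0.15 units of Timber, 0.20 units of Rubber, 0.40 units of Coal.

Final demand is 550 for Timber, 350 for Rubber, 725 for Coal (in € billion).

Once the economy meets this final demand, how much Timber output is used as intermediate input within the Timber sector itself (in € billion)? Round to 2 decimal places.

I − A =
  [   0.75    -0.20    -0.15]
  [  -0.15     0.95    -0.20]
  [  -0.45    -0.45     0.60]
Cofactors of I−A, C_ij = (−1)^(i+j)·(minor ij) (rows/columns in the sector order above):
  C_11 = (0.95)(0.60) − (-0.20)(-0.45) = 0.4800
  C_12 = −[(-0.15)(0.60) − (-0.20)(-0.45)] = 0.1800
  C_13 = (-0.15)(-0.45) − (0.95)(-0.45) = 0.4950
  C_21 = −[(-0.20)(0.60) − (-0.15)(-0.45)] = 0.1875
  C_22 = (0.75)(0.60) − (-0.15)(-0.45) = 0.3825
  C_23 = −[(0.75)(-0.45) − (-0.20)(-0.45)] = 0.4275
  C_31 = (-0.20)(-0.20) − (-0.15)(0.95) = 0.1825
  C_32 = −[(0.75)(-0.20) − (-0.15)(-0.15)] = 0.1725
  C_33 = (0.75)(0.95) − (-0.20)(-0.15) = 0.6825
det(I−A) = Σ_j (I−A)_1j·C_1j = (0.75)(0.4800) + (-0.20)(0.1800) + (-0.15)(0.4950) = 0.24975
adj(I−A) = Cᵀ =
  [ 0.4800   0.1875   0.1825]
  [ 0.1800   0.3825   0.1725]
  [ 0.4950   0.4275   0.6825]
(I − A)⁻¹ = adj(I−A) / det(I−A) ≈
  [   1.9219     0.7508     0.7307]
  [   0.7207     1.5315     0.6907]
  [   1.9820     1.7117     2.7327]
First solve x = (I − A)⁻¹ d = adj(I−A)·d / det(I−A); in particular x_T = (0.4800·550 + 0.1875·350 + 0.1825·725) / 0.24975 = 461.9375 / 0.24975 ≈ 1849.5996.
Intermediate flow from T to T: z_TT = a_TT · x_T = 0.25 × 461.9375 / 0.24975 = 115.484375 / 0.24975 ≈ 462.40.

z_TT = 462.40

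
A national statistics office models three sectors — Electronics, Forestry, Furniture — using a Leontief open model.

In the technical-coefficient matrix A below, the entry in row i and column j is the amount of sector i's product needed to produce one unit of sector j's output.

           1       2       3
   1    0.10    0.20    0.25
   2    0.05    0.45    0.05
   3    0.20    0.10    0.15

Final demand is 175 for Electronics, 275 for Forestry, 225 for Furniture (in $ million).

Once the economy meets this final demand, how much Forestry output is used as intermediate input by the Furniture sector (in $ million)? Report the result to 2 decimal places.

z_23 = 21.88

I − A =
  [   0.90    -0.20    -0.25]
  [  -0.05     0.55    -0.05]
  [  -0.20    -0.10     0.85]
Cofactors of I−A, C_ij = (−1)^(i+j)·(minor ij) (rows/columns in the sector order above):
  C_11 = (0.55)(0.85) − (-0.05)(-0.10) = 0.4625
  C_12 = −[(-0.05)(0.85) − (-0.05)(-0.20)] = 0.0525
  C_13 = (-0.05)(-0.10) − (0.55)(-0.20) = 0.1150
  C_21 = −[(-0.20)(0.85) − (-0.25)(-0.10)] = 0.1950
  C_22 = (0.90)(0.85) − (-0.25)(-0.20) = 0.7150
  C_23 = −[(0.90)(-0.10) − (-0.20)(-0.20)] = 0.1300
  C_31 = (-0.20)(-0.05) − (-0.25)(0.55) = 0.1475
  C_32 = −[(0.90)(-0.05) − (-0.25)(-0.05)] = 0.0575
  C_33 = (0.90)(0.55) − (-0.20)(-0.05) = 0.4850
det(I−A) = Σ_j (I−A)_1j·C_1j = (0.90)(0.4625) + (-0.20)(0.0525) + (-0.25)(0.1150) = 0.3770
adj(I−A) = Cᵀ =
  [ 0.4625   0.1950   0.1475]
  [ 0.0525   0.7150   0.0575]
  [ 0.1150   0.1300   0.4850]
(I − A)⁻¹ = adj(I−A) / det(I−A) ≈
  [   1.2268     0.5172     0.3912]
  [   0.1393     1.8966     0.1525]
  [   0.3050     0.3448     1.2865]
First solve x = (I − A)⁻¹ d = adj(I−A)·d / det(I−A); in particular x_3 = (0.1150·175 + 0.1300·275 + 0.4850·225) / 0.3770 = 165.00 / 0.3770 ≈ 437.6658.
Intermediate flow from 2 to 3: z_23 = a_23 · x_3 = 0.05 × 165.00 / 0.3770 = 8.25 / 0.3770 ≈ 21.88.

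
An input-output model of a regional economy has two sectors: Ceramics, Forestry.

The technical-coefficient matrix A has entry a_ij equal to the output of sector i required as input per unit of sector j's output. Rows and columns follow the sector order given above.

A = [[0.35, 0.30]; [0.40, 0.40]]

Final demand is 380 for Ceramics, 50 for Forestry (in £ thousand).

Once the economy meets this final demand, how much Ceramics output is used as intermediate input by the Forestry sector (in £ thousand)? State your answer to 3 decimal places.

I − A =
  [   0.65    -0.30]
  [  -0.40     0.60]
det(I−A) = (0.65)(0.60) − (-0.30)(-0.40) = 0.2700
adj(I−A) = [[0.60, 0.30], [0.40, 0.65]]
(I − A)⁻¹ = adj(I−A) / det(I−A) ≈
  [   2.2222     1.1111]
  [   1.4815     2.4074]
First solve x = (I − A)⁻¹ d = adj(I−A)·d / det(I−A); in particular x_F = (0.40·380 + 0.65·50) / 0.2700 = 184.50 / 0.2700 ≈ 683.33333.
Intermediate flow from C to F: z_CF = a_CF · x_F = 0.30 × 184.50 / 0.2700 = 55.35 / 0.2700 = 205.000.

z_CF = 205.000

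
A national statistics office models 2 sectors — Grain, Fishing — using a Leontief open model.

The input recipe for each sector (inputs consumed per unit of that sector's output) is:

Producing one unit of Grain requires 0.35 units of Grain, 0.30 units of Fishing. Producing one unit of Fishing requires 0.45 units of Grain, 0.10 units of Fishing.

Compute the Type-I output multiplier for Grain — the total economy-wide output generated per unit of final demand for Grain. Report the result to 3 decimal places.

m_G = 2.667

I − A =
  [   0.65    -0.45]
  [  -0.30     0.90]
det(I−A) = (0.65)(0.90) − (-0.45)(-0.30) = 0.4500
adj(I−A) = [[0.90, 0.45], [0.30, 0.65]]
(I − A)⁻¹ = adj(I−A) / det(I−A) ≈
  [   2.0000     1.0000]
  [   0.6667     1.4444]
The output multiplier for sector j is the column-j sum of the Leontief inverse (I − A)⁻¹ = adj(I−A) / det(I−A).
Column G of adj(I−A): (0.90, 0.30); det(I−A) = 0.4500.
m_G = (0.90 + 0.30) / 0.4500 = 1.20 / 0.4500 ≈ 2.667.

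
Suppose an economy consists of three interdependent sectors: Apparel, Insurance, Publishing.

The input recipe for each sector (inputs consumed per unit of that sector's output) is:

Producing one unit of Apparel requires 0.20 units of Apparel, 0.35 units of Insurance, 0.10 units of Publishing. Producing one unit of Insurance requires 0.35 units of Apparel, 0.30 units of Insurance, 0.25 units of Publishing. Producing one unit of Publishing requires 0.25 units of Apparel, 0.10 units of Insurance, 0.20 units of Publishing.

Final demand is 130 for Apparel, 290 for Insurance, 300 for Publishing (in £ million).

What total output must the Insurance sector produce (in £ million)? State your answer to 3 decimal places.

x_2 = 927.471

I − A =
  [   0.80    -0.35    -0.25]
  [  -0.35     0.70    -0.10]
  [  -0.10    -0.25     0.80]
Cofactors of I−A, C_ij = (−1)^(i+j)·(minor ij) (rows/columns in the sector order above):
  C_11 = (0.70)(0.80) − (-0.10)(-0.25) = 0.5350
  C_12 = −[(-0.35)(0.80) − (-0.10)(-0.10)] = 0.2900
  C_13 = (-0.35)(-0.25) − (0.70)(-0.10) = 0.1575
  C_21 = −[(-0.35)(0.80) − (-0.25)(-0.25)] = 0.3425
  C_22 = (0.80)(0.80) − (-0.25)(-0.10) = 0.6150
  C_23 = −[(0.80)(-0.25) − (-0.35)(-0.10)] = 0.2350
  C_31 = (-0.35)(-0.10) − (-0.25)(0.70) = 0.2100
  C_32 = −[(0.80)(-0.10) − (-0.25)(-0.35)] = 0.1675
  C_33 = (0.80)(0.70) − (-0.35)(-0.35) = 0.4375
det(I−A) = Σ_j (I−A)_1j·C_1j = (0.80)(0.5350) + (-0.35)(0.2900) + (-0.25)(0.1575) = 0.287125
adj(I−A) = Cᵀ =
  [ 0.5350   0.3425   0.2100]
  [ 0.2900   0.6150   0.1675]
  [ 0.1575   0.2350   0.4375]
(I − A)⁻¹ = adj(I−A) / det(I−A) ≈
  [   1.8633     1.1929     0.7314]
  [   1.0100     2.1419     0.5834]
  [   0.5485     0.8185     1.5237]
x = (I − A)⁻¹ d = adj(I−A)·d / det(I−A), with det(I−A) = 0.287125:
  x_1 = (0.5350·130 + 0.3425·290 + 0.2100·300) / 0.287125 = 231.875 / 0.287125 ≈ 807.575
  x_2 = (0.2900·130 + 0.6150·290 + 0.1675·300) / 0.287125 = 266.30 / 0.287125 ≈ 927.471
  x_3 = (0.1575·130 + 0.2350·290 + 0.4375·300) / 0.287125 = 219.875 / 0.287125 ≈ 765.781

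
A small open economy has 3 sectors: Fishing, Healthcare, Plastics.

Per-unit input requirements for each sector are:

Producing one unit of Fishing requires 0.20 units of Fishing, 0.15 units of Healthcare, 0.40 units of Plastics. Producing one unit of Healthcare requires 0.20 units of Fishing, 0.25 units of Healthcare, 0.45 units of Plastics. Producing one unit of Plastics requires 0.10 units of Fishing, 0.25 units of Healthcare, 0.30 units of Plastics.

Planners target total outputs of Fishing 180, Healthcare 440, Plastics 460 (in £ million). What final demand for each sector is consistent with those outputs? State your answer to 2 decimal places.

d_1 = 10.00, d_2 = 188.00, d_3 = 52.00

I − A =
  [   0.80    -0.20    -0.10]
  [  -0.15     0.75    -0.25]
  [  -0.40    -0.45     0.70]
d = (I − A) x:
  d_1 = (+0.80)·180 + (-0.20)·440 + (-0.10)·460 = 10.00
  d_2 = (-0.15)·180 + (+0.75)·440 + (-0.25)·460 = 188.00
  d_3 = (-0.40)·180 + (-0.45)·440 + (+0.70)·460 = 52.00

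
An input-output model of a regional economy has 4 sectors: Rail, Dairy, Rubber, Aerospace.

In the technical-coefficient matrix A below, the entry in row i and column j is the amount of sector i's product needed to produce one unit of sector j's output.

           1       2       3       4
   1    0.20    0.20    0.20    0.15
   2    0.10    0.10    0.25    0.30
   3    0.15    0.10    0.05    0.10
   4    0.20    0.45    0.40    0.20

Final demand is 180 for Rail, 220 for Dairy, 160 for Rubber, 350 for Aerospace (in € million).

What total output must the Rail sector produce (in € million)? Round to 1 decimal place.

I − A =
  [   0.80    -0.20    -0.20    -0.15]
  [  -0.10     0.90    -0.25    -0.30]
  [  -0.15    -0.10     0.95    -0.10]
  [  -0.20    -0.45    -0.40     0.80]
Compute the cofactors C_ij = (−1)^(i+j)·(3×3 minor ij) of I−A; the adjugate is their transpose:
adj(I−A) = Cᵀ =
  [ 0.476500   0.239125   0.251875   0.210500]
  [ 0.182000   0.510500   0.282500   0.260875]
  [ 0.124250   0.135125   0.406250   0.124750]
  [ 0.283625   0.414500   0.425000   0.608500]
det(I−A) = Σ_j (I−A)_1j·C_1j = (0.80)(0.476500) + (-0.20)(0.182000) + (-0.20)(0.124250) + (-0.15)(0.283625) = 0.27740625
(I − A)⁻¹ = adj(I−A) / det(I−A) ≈
  [   1.7177     0.8620     0.9080     0.7588]
  [   0.6561     1.8403     1.0184     0.9404]
  [   0.4479     0.4871     1.4645     0.4497]
  [   1.0224     1.4942     1.5320     2.1935]
x = (I − A)⁻¹ d = adj(I−A)·d / det(I−A), with det(I−A) = 0.27740625:
  x_1 = (0.476500·180 + 0.239125·220 + 0.251875·160 + 0.210500·350) / 0.27740625 = 252.3525 / 0.27740625 ≈ 909.7
  x_2 = (0.182000·180 + 0.510500·220 + 0.282500·160 + 0.260875·350) / 0.27740625 = 281.57625 / 0.27740625 ≈ 1015.0
  x_3 = (0.124250·180 + 0.135125·220 + 0.406250·160 + 0.124750·350) / 0.27740625 = 160.755 / 0.27740625 ≈ 579.5
  x_4 = (0.283625·180 + 0.414500·220 + 0.425000·160 + 0.608500·350) / 0.27740625 = 423.2175 / 0.27740625 ≈ 1525.6

x_1 = 909.7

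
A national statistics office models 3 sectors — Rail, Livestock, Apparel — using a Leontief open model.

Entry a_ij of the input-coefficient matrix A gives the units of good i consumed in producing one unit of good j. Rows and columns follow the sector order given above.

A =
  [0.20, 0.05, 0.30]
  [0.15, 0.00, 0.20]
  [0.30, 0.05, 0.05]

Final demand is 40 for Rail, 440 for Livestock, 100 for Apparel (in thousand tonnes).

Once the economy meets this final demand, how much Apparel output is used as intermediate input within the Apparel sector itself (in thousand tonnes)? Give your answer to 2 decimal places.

I − A =
  [   0.80    -0.05    -0.30]
  [  -0.15     1.00    -0.20]
  [  -0.30    -0.05     0.95]
Cofactors of I−A, C_ij = (−1)^(i+j)·(minor ij) (rows/columns in the sector order above):
  C_11 = (1.00)(0.95) − (-0.20)(-0.05) = 0.9400
  C_12 = −[(-0.15)(0.95) − (-0.20)(-0.30)] = 0.2025
  C_13 = (-0.15)(-0.05) − (1.00)(-0.30) = 0.3075
  C_21 = −[(-0.05)(0.95) − (-0.30)(-0.05)] = 0.0625
  C_22 = (0.80)(0.95) − (-0.30)(-0.30) = 0.6700
  C_23 = −[(0.80)(-0.05) − (-0.05)(-0.30)] = 0.0550
  C_31 = (-0.05)(-0.20) − (-0.30)(1.00) = 0.3100
  C_32 = −[(0.80)(-0.20) − (-0.30)(-0.15)] = 0.2050
  C_33 = (0.80)(1.00) − (-0.05)(-0.15) = 0.7925
det(I−A) = Σ_j (I−A)_1j·C_1j = (0.80)(0.9400) + (-0.05)(0.2025) + (-0.30)(0.3075) = 0.649625
adj(I−A) = Cᵀ =
  [ 0.9400   0.0625   0.3100]
  [ 0.2025   0.6700   0.2050]
  [ 0.3075   0.0550   0.7925]
(I − A)⁻¹ = adj(I−A) / det(I−A) ≈
  [   1.4470     0.0962     0.4772]
  [   0.3117     1.0314     0.3156]
  [   0.4734     0.0847     1.2199]
First solve x = (I − A)⁻¹ d = adj(I−A)·d / det(I−A); in particular x_3 = (0.3075·40 + 0.0550·440 + 0.7925·100) / 0.649625 = 115.75 / 0.649625 ≈ 178.1797.
Intermediate flow from 3 to 3: z_33 = a_33 · x_3 = 0.05 × 115.75 / 0.649625 = 5.7875 / 0.649625 ≈ 8.91.

z_33 = 8.91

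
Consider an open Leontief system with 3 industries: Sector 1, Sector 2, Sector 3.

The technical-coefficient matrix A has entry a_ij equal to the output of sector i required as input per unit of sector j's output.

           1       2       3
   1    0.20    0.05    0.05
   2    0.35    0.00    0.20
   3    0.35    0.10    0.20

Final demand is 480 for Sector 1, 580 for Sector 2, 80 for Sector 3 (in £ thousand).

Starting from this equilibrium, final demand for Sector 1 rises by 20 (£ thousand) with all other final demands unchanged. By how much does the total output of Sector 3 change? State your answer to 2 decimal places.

Δx_3 = 13.11

I − A =
  [   0.80    -0.05    -0.05]
  [  -0.35     1.00    -0.20]
  [  -0.35    -0.10     0.80]
Cofactors of I−A, C_ij = (−1)^(i+j)·(minor ij) (rows/columns in the sector order above):
  C_11 = (1.00)(0.80) − (-0.20)(-0.10) = 0.7800
  C_12 = −[(-0.35)(0.80) − (-0.20)(-0.35)] = 0.3500
  C_13 = (-0.35)(-0.10) − (1.00)(-0.35) = 0.3850
  C_21 = −[(-0.05)(0.80) − (-0.05)(-0.10)] = 0.0450
  C_22 = (0.80)(0.80) − (-0.05)(-0.35) = 0.6225
  C_23 = −[(0.80)(-0.10) − (-0.05)(-0.35)] = 0.0975
  C_31 = (-0.05)(-0.20) − (-0.05)(1.00) = 0.0600
  C_32 = −[(0.80)(-0.20) − (-0.05)(-0.35)] = 0.1775
  C_33 = (0.80)(1.00) − (-0.05)(-0.35) = 0.7825
det(I−A) = Σ_j (I−A)_1j·C_1j = (0.80)(0.7800) + (-0.05)(0.3500) + (-0.05)(0.3850) = 0.58725
adj(I−A) = Cᵀ =
  [ 0.7800   0.0450   0.0600]
  [ 0.3500   0.6225   0.1775]
  [ 0.3850   0.0975   0.7825]
(I − A)⁻¹ = adj(I−A) / det(I−A) ≈
  [   1.3282     0.0766     0.1022]
  [   0.5960     1.0600     0.3023]
  [   0.6556     0.1660     1.3325]
Δx = (I − A)⁻¹ Δd with Δd having +20 in the Sector 1 component and 0 elsewhere.
So Δx_3 = L_31 · (+20), where L_31 = adj(I−A)_31 / det(I−A) = 0.3850 / 0.58725.
Δx_3 = 0.3850 × (+20) / 0.58725 = 7.70 / 0.58725 ≈ 13.11.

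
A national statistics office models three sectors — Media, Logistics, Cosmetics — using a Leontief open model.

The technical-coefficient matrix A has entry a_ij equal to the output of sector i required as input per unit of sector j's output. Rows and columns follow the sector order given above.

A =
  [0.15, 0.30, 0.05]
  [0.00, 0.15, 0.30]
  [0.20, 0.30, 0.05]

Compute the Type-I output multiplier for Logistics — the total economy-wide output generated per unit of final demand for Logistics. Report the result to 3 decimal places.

m_2 = 2.421

I − A =
  [   0.85    -0.30    -0.05]
  [   0.00     0.85    -0.30]
  [  -0.20    -0.30     0.95]
Cofactors of I−A, C_ij = (−1)^(i+j)·(minor ij) (rows/columns in the sector order above):
  C_11 = (0.85)(0.95) − (-0.30)(-0.30) = 0.7175
  C_12 = −[(0.00)(0.95) − (-0.30)(-0.20)] = 0.0600
  C_13 = (0.00)(-0.30) − (0.85)(-0.20) = 0.1700
  C_21 = −[(-0.30)(0.95) − (-0.05)(-0.30)] = 0.3000
  C_22 = (0.85)(0.95) − (-0.05)(-0.20) = 0.7975
  C_23 = −[(0.85)(-0.30) − (-0.30)(-0.20)] = 0.3150
  C_31 = (-0.30)(-0.30) − (-0.05)(0.85) = 0.1325
  C_32 = −[(0.85)(-0.30) − (-0.05)(0.00)] = 0.2550
  C_33 = (0.85)(0.85) − (-0.30)(0.00) = 0.7225
det(I−A) = Σ_j (I−A)_1j·C_1j = (0.85)(0.7175) + (-0.30)(0.0600) + (-0.05)(0.1700) = 0.583375
adj(I−A) = Cᵀ =
  [ 0.7175   0.3000   0.1325]
  [ 0.0600   0.7975   0.2550]
  [ 0.1700   0.3150   0.7225]
(I − A)⁻¹ = adj(I−A) / det(I−A) ≈
  [   1.2299     0.5142     0.2271]
  [   0.1028     1.3670     0.4371]
  [   0.2914     0.5400     1.2385]
The output multiplier for sector j is the column-j sum of the Leontief inverse (I − A)⁻¹ = adj(I−A) / det(I−A).
Column 2 of adj(I−A): (0.3000, 0.7975, 0.3150); det(I−A) = 0.583375.
m_2 = (0.3000 + 0.7975 + 0.3150) / 0.583375 = 1.4125 / 0.583375 ≈ 2.421.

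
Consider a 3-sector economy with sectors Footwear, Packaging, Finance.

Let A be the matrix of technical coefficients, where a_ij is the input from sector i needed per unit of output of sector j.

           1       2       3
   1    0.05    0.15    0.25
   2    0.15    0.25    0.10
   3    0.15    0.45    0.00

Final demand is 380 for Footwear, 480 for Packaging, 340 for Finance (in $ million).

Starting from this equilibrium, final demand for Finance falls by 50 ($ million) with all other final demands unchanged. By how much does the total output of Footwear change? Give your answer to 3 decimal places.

Δx_1 = -16.875

I − A =
  [   0.95    -0.15    -0.25]
  [  -0.15     0.75    -0.10]
  [  -0.15    -0.45     1.00]
Cofactors of I−A, C_ij = (−1)^(i+j)·(minor ij) (rows/columns in the sector order above):
  C_11 = (0.75)(1.00) − (-0.10)(-0.45) = 0.7050
  C_12 = −[(-0.15)(1.00) − (-0.10)(-0.15)] = 0.1650
  C_13 = (-0.15)(-0.45) − (0.75)(-0.15) = 0.1800
  C_21 = −[(-0.15)(1.00) − (-0.25)(-0.45)] = 0.2625
  C_22 = (0.95)(1.00) − (-0.25)(-0.15) = 0.9125
  C_23 = −[(0.95)(-0.45) − (-0.15)(-0.15)] = 0.4500
  C_31 = (-0.15)(-0.10) − (-0.25)(0.75) = 0.2025
  C_32 = −[(0.95)(-0.10) − (-0.25)(-0.15)] = 0.1325
  C_33 = (0.95)(0.75) − (-0.15)(-0.15) = 0.6900
det(I−A) = Σ_j (I−A)_1j·C_1j = (0.95)(0.7050) + (-0.15)(0.1650) + (-0.25)(0.1800) = 0.6000
adj(I−A) = Cᵀ =
  [ 0.7050   0.2625   0.2025]
  [ 0.1650   0.9125   0.1325]
  [ 0.1800   0.4500   0.6900]
(I − A)⁻¹ = adj(I−A) / det(I−A) ≈
  [   1.1750     0.4375     0.3375]
  [   0.2750     1.5208     0.2208]
  [   0.3000     0.7500     1.1500]
Δx = (I − A)⁻¹ Δd with Δd having -50 in the Finance component and 0 elsewhere.
So Δx_1 = L_13 · (-50), where L_13 = adj(I−A)_13 / det(I−A) = 0.2025 / 0.6000.
Δx_1 = 0.2025 × (-50) / 0.6000 = -10.125 / 0.6000 = -16.875.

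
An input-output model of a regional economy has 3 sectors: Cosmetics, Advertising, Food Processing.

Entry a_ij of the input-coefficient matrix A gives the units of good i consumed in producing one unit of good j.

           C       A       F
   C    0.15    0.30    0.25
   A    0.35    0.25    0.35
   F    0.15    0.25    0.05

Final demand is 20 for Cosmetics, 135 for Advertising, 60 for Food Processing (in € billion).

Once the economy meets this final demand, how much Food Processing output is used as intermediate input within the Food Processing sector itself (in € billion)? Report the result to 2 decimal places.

z_FF = 9.67

I − A =
  [   0.85    -0.30    -0.25]
  [  -0.35     0.75    -0.35]
  [  -0.15    -0.25     0.95]
Cofactors of I−A, C_ij = (−1)^(i+j)·(minor ij) (rows/columns in the sector order above):
  C_11 = (0.75)(0.95) − (-0.35)(-0.25) = 0.6250
  C_12 = −[(-0.35)(0.95) − (-0.35)(-0.15)] = 0.3850
  C_13 = (-0.35)(-0.25) − (0.75)(-0.15) = 0.2000
  C_21 = −[(-0.30)(0.95) − (-0.25)(-0.25)] = 0.3475
  C_22 = (0.85)(0.95) − (-0.25)(-0.15) = 0.7700
  C_23 = −[(0.85)(-0.25) − (-0.30)(-0.15)] = 0.2575
  C_31 = (-0.30)(-0.35) − (-0.25)(0.75) = 0.2925
  C_32 = −[(0.85)(-0.35) − (-0.25)(-0.35)] = 0.3850
  C_33 = (0.85)(0.75) − (-0.30)(-0.35) = 0.5325
det(I−A) = Σ_j (I−A)_1j·C_1j = (0.85)(0.6250) + (-0.30)(0.3850) + (-0.25)(0.2000) = 0.36575
adj(I−A) = Cᵀ =
  [ 0.6250   0.3475   0.2925]
  [ 0.3850   0.7700   0.3850]
  [ 0.2000   0.2575   0.5325]
(I − A)⁻¹ = adj(I−A) / det(I−A) ≈
  [   1.7088     0.9501     0.7997]
  [   1.0526     2.1053     1.0526]
  [   0.5468     0.7040     1.4559]
First solve x = (I − A)⁻¹ d = adj(I−A)·d / det(I−A); in particular x_F = (0.2000·20 + 0.2575·135 + 0.5325·60) / 0.36575 = 70.7125 / 0.36575 ≈ 193.3356.
Intermediate flow from F to F: z_FF = a_FF · x_F = 0.05 × 70.7125 / 0.36575 = 3.535625 / 0.36575 ≈ 9.67.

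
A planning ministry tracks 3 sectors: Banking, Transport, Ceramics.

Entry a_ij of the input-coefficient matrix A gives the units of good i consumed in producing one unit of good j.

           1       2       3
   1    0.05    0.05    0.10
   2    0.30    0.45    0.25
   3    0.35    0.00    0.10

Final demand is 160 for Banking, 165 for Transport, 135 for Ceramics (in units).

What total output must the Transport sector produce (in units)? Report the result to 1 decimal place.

x_2 = 527.8

I − A =
  [   0.95    -0.05    -0.10]
  [  -0.30     0.55    -0.25]
  [  -0.35     0.00     0.90]
Cofactors of I−A, C_ij = (−1)^(i+j)·(minor ij) (rows/columns in the sector order above):
  C_11 = (0.55)(0.90) − (-0.25)(0.00) = 0.4950
  C_12 = −[(-0.30)(0.90) − (-0.25)(-0.35)] = 0.3575
  C_13 = (-0.30)(0.00) − (0.55)(-0.35) = 0.1925
  C_21 = −[(-0.05)(0.90) − (-0.10)(0.00)] = 0.0450
  C_22 = (0.95)(0.90) − (-0.10)(-0.35) = 0.8200
  C_23 = −[(0.95)(0.00) − (-0.05)(-0.35)] = 0.0175
  C_31 = (-0.05)(-0.25) − (-0.10)(0.55) = 0.0675
  C_32 = −[(0.95)(-0.25) − (-0.10)(-0.30)] = 0.2675
  C_33 = (0.95)(0.55) − (-0.05)(-0.30) = 0.5075
det(I−A) = Σ_j (I−A)_1j·C_1j = (0.95)(0.4950) + (-0.05)(0.3575) + (-0.10)(0.1925) = 0.433125
adj(I−A) = Cᵀ =
  [ 0.4950   0.0450   0.0675]
  [ 0.3575   0.8200   0.2675]
  [ 0.1925   0.0175   0.5075]
(I − A)⁻¹ = adj(I−A) / det(I−A) ≈
  [   1.1429     0.1039     0.1558]
  [   0.8254     1.8932     0.6176]
  [   0.4444     0.0404     1.1717]
x = (I − A)⁻¹ d = adj(I−A)·d / det(I−A), with det(I−A) = 0.433125:
  x_1 = (0.4950·160 + 0.0450·165 + 0.0675·135) / 0.433125 = 95.7375 / 0.433125 ≈ 221.0
  x_2 = (0.3575·160 + 0.8200·165 + 0.2675·135) / 0.433125 = 228.6125 / 0.433125 ≈ 527.8
  x_3 = (0.1925·160 + 0.0175·165 + 0.5075·135) / 0.433125 = 102.20 / 0.433125 ≈ 236.0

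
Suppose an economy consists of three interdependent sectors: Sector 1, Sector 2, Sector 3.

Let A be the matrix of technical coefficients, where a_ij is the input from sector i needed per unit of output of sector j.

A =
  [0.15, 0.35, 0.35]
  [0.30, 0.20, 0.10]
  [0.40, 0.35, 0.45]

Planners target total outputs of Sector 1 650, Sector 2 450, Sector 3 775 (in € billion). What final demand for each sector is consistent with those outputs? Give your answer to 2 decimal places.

d_1 = 123.75, d_2 = 87.50, d_3 = 8.75

I − A =
  [   0.85    -0.35    -0.35]
  [  -0.30     0.80    -0.10]
  [  -0.40    -0.35     0.55]
d = (I − A) x:
  d_1 = (+0.85)·650 + (-0.35)·450 + (-0.35)·775 = 123.75
  d_2 = (-0.30)·650 + (+0.80)·450 + (-0.10)·775 = 87.50
  d_3 = (-0.40)·650 + (-0.35)·450 + (+0.55)·775 = 8.75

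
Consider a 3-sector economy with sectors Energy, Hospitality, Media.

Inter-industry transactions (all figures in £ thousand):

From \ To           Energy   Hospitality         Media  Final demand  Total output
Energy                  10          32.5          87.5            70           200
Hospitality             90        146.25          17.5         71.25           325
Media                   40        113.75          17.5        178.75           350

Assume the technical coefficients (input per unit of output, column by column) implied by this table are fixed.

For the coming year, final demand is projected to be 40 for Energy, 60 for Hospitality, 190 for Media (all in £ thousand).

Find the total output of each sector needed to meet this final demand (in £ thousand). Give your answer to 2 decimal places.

Technical coefficients a_ij = z_ij / X_j:
  a_11 = 10/200 = 0.05, a_21 = 90/200 = 0.45, a_31 = 40/200 = 0.20
  a_12 = 32.5/325 = 0.10, a_22 = 146.25/325 = 0.45, a_32 = 113.75/325 = 0.35
  a_13 = 87.5/350 = 0.25, a_23 = 17.5/350 = 0.05, a_33 = 17.5/350 = 0.05
I − A =
  [   0.95    -0.10    -0.25]
  [  -0.45     0.55    -0.05]
  [  -0.20    -0.35     0.95]
Cofactors of I−A, C_ij = (−1)^(i+j)·(minor ij) (rows/columns in the sector order above):
  C_11 = (0.55)(0.95) − (-0.05)(-0.35) = 0.5050
  C_12 = −[(-0.45)(0.95) − (-0.05)(-0.20)] = 0.4375
  C_13 = (-0.45)(-0.35) − (0.55)(-0.20) = 0.2675
  C_21 = −[(-0.10)(0.95) − (-0.25)(-0.35)] = 0.1825
  C_22 = (0.95)(0.95) − (-0.25)(-0.20) = 0.8525
  C_23 = −[(0.95)(-0.35) − (-0.10)(-0.20)] = 0.3525
  C_31 = (-0.10)(-0.05) − (-0.25)(0.55) = 0.1425
  C_32 = −[(0.95)(-0.05) − (-0.25)(-0.45)] = 0.1600
  C_33 = (0.95)(0.55) − (-0.10)(-0.45) = 0.4775
det(I−A) = Σ_j (I−A)_1j·C_1j = (0.95)(0.5050) + (-0.10)(0.4375) + (-0.25)(0.2675) = 0.369125
adj(I−A) = Cᵀ =
  [ 0.5050   0.1825   0.1425]
  [ 0.4375   0.8525   0.1600]
  [ 0.2675   0.3525   0.4775]
(I − A)⁻¹ = adj(I−A) / det(I−A) ≈
  [   1.3681     0.4944     0.3860]
  [   1.1852     2.3095     0.4335]
  [   0.7247     0.9550     1.2936]
x = (I − A)⁻¹ d = adj(I−A)·d / det(I−A), with det(I−A) = 0.369125:
  x_1 = (0.5050·40 + 0.1825·60 + 0.1425·190) / 0.369125 = 58.225 / 0.369125 ≈ 157.74
  x_2 = (0.4375·40 + 0.8525·60 + 0.1600·190) / 0.369125 = 99.05 / 0.369125 ≈ 268.34
  x_3 = (0.2675·40 + 0.3525·60 + 0.4775·190) / 0.369125 = 122.575 / 0.369125 ≈ 332.07

x_1 = 157.74, x_2 = 268.34, x_3 = 332.07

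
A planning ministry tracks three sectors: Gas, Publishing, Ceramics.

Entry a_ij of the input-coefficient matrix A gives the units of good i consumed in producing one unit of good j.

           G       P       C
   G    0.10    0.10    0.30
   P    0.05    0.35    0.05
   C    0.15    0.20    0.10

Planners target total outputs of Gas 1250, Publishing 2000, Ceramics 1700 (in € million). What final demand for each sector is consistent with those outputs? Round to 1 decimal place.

d_G = 415.0, d_P = 1152.5, d_C = 942.5

I − A =
  [   0.90    -0.10    -0.30]
  [  -0.05     0.65    -0.05]
  [  -0.15    -0.20     0.90]
d = (I − A) x:
  d_G = (+0.90)·1250 + (-0.10)·2000 + (-0.30)·1700 = 415.0
  d_P = (-0.05)·1250 + (+0.65)·2000 + (-0.05)·1700 = 1152.5
  d_C = (-0.15)·1250 + (-0.20)·2000 + (+0.90)·1700 = 942.5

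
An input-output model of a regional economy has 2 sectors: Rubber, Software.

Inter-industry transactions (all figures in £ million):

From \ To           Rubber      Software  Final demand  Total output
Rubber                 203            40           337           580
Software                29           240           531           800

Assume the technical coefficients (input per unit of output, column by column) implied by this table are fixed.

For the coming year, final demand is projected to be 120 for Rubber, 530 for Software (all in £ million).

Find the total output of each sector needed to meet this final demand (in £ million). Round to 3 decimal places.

x_1 = 244.199, x_2 = 774.586

Technical coefficients a_ij = z_ij / X_j:
  a_11 = 203/580 = 0.35, a_21 = 29/580 = 0.05
  a_12 = 40/800 = 0.05, a_22 = 240/800 = 0.30
I − A =
  [   0.65    -0.05]
  [  -0.05     0.70]
det(I−A) = (0.65)(0.70) − (-0.05)(-0.05) = 0.4525
adj(I−A) = [[0.70, 0.05], [0.05, 0.65]]
(I − A)⁻¹ = adj(I−A) / det(I−A) ≈
  [   1.5470     0.1105]
  [   0.1105     1.4365]
x = (I − A)⁻¹ d = adj(I−A)·d / det(I−A), with det(I−A) = 0.4525:
  x_1 = (0.70·120 + 0.05·530) / 0.4525 = 110.50 / 0.4525 ≈ 244.199
  x_2 = (0.05·120 + 0.65·530) / 0.4525 = 350.50 / 0.4525 ≈ 774.586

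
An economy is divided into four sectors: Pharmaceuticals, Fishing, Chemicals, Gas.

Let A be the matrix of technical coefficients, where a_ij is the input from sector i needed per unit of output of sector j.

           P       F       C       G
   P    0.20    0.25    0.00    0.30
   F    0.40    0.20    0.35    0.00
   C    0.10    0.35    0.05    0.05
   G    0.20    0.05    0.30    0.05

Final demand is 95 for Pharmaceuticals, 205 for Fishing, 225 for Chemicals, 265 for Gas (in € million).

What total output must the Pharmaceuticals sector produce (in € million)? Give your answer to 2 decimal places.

x_P = 638.16

I − A =
  [   0.80    -0.25     0.00    -0.30]
  [  -0.40     0.80    -0.35     0.00]
  [  -0.10    -0.35     0.95    -0.05]
  [  -0.20    -0.05    -0.30     0.95]
Compute the cofactors C_ij = (−1)^(i+j)·(3×3 minor ij) of I−A; the adjugate is their transpose:
adj(I−A) = Cᵀ =
  [ 0.592750   0.267625   0.160375   0.195625]
  [ 0.391750   0.644000   0.281000   0.138500]
  [ 0.218000   0.274750   0.459000   0.093000]
  [ 0.214250   0.177000   0.193500   0.406250]
det(I−A) = Σ_j (I−A)_1j·C_1j = (0.80)(0.592750) + (-0.25)(0.391750) + (0.00)(0.218000) + (-0.30)(0.214250) = 0.3119875
(I − A)⁻¹ = adj(I−A) / det(I−A) ≈
  [   1.8999     0.8578     0.5140     0.6270]
  [   1.2557     2.0642     0.9007     0.4439]
  [   0.6987     0.8806     1.4712     0.2981]
  [   0.6867     0.5673     0.6202     1.3021]
x = (I − A)⁻¹ d = adj(I−A)·d / det(I−A), with det(I−A) = 0.3119875:
  x_P = (0.592750·95 + 0.267625·205 + 0.160375·225 + 0.195625·265) / 0.3119875 = 199.099375 / 0.3119875 ≈ 638.16
  x_F = (0.391750·95 + 0.644000·205 + 0.281000·225 + 0.138500·265) / 0.3119875 = 269.16375 / 0.3119875 ≈ 862.74
  x_C = (0.218000·95 + 0.274750·205 + 0.459000·225 + 0.093000·265) / 0.3119875 = 204.95375 / 0.3119875 ≈ 656.93
  x_G = (0.214250·95 + 0.177000·205 + 0.193500·225 + 0.406250·265) / 0.3119875 = 207.8325 / 0.3119875 ≈ 666.16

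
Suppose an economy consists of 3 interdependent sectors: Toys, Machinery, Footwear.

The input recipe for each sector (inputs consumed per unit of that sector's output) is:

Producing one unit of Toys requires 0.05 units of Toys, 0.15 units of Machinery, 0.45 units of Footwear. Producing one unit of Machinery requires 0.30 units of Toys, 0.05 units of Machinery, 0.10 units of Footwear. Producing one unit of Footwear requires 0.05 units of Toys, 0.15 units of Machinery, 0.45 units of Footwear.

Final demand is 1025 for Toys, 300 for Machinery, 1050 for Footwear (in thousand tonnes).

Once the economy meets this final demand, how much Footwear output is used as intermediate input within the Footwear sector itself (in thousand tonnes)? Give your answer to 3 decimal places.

z_33 = 1542.944

I − A =
  [   0.95    -0.30    -0.05]
  [  -0.15     0.95    -0.15]
  [  -0.45    -0.10     0.55]
Cofactors of I−A, C_ij = (−1)^(i+j)·(minor ij) (rows/columns in the sector order above):
  C_11 = (0.95)(0.55) − (-0.15)(-0.10) = 0.5075
  C_12 = −[(-0.15)(0.55) − (-0.15)(-0.45)] = 0.1500
  C_13 = (-0.15)(-0.10) − (0.95)(-0.45) = 0.4425
  C_21 = −[(-0.30)(0.55) − (-0.05)(-0.10)] = 0.1700
  C_22 = (0.95)(0.55) − (-0.05)(-0.45) = 0.5000
  C_23 = −[(0.95)(-0.10) − (-0.30)(-0.45)] = 0.2300
  C_31 = (-0.30)(-0.15) − (-0.05)(0.95) = 0.0925
  C_32 = −[(0.95)(-0.15) − (-0.05)(-0.15)] = 0.1500
  C_33 = (0.95)(0.95) − (-0.30)(-0.15) = 0.8575
det(I−A) = Σ_j (I−A)_1j·C_1j = (0.95)(0.5075) + (-0.30)(0.1500) + (-0.05)(0.4425) = 0.4150
adj(I−A) = Cᵀ =
  [ 0.5075   0.1700   0.0925]
  [ 0.1500   0.5000   0.1500]
  [ 0.4425   0.2300   0.8575]
(I − A)⁻¹ = adj(I−A) / det(I−A) ≈
  [   1.2229     0.4096     0.2229]
  [   0.3614     1.2048     0.3614]
  [   1.0663     0.5542     2.0663]
First solve x = (I − A)⁻¹ d = adj(I−A)·d / det(I−A); in particular x_3 = (0.4425·1025 + 0.2300·300 + 0.8575·1050) / 0.4150 = 1422.9375 / 0.4150 ≈ 3428.76506.
Intermediate flow from 3 to 3: z_33 = a_33 · x_3 = 0.45 × 1422.9375 / 0.4150 = 640.321875 / 0.4150 ≈ 1542.944.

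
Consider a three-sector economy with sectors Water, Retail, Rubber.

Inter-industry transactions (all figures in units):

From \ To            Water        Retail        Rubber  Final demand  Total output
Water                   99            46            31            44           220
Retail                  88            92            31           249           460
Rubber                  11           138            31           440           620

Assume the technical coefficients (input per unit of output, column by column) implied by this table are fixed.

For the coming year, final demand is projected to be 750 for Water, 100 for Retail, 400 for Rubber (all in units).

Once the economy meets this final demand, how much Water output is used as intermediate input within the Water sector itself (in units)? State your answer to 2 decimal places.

z_11 = 727.61

Technical coefficients a_ij = z_ij / X_j:
  a_11 = 99/220 = 0.45, a_21 = 88/220 = 0.40, a_31 = 11/220 = 0.05
  a_12 = 46/460 = 0.10, a_22 = 92/460 = 0.20, a_32 = 138/460 = 0.30
  a_13 = 31/620 = 0.05, a_23 = 31/620 = 0.05, a_33 = 31/620 = 0.05
I − A =
  [   0.55    -0.10    -0.05]
  [  -0.40     0.80    -0.05]
  [  -0.05    -0.30     0.95]
Cofactors of I−A, C_ij = (−1)^(i+j)·(minor ij) (rows/columns in the sector order above):
  C_11 = (0.80)(0.95) − (-0.05)(-0.30) = 0.7450
  C_12 = −[(-0.40)(0.95) − (-0.05)(-0.05)] = 0.3825
  C_13 = (-0.40)(-0.30) − (0.80)(-0.05) = 0.1600
  C_21 = −[(-0.10)(0.95) − (-0.05)(-0.30)] = 0.1100
  C_22 = (0.55)(0.95) − (-0.05)(-0.05) = 0.5200
  C_23 = −[(0.55)(-0.30) − (-0.10)(-0.05)] = 0.1700
  C_31 = (-0.10)(-0.05) − (-0.05)(0.80) = 0.0450
  C_32 = −[(0.55)(-0.05) − (-0.05)(-0.40)] = 0.0475
  C_33 = (0.55)(0.80) − (-0.10)(-0.40) = 0.4000
det(I−A) = Σ_j (I−A)_1j·C_1j = (0.55)(0.7450) + (-0.10)(0.3825) + (-0.05)(0.1600) = 0.3635
adj(I−A) = Cᵀ =
  [ 0.7450   0.1100   0.0450]
  [ 0.3825   0.5200   0.0475]
  [ 0.1600   0.1700   0.4000]
(I − A)⁻¹ = adj(I−A) / det(I−A) ≈
  [   2.0495     0.3026     0.1238]
  [   1.0523     1.4305     0.1307]
  [   0.4402     0.4677     1.1004]
First solve x = (I − A)⁻¹ d = adj(I−A)·d / det(I−A); in particular x_1 = (0.7450·750 + 0.1100·100 + 0.0450·400) / 0.3635 = 587.75 / 0.3635 ≈ 1616.9188.
Intermediate flow from 1 to 1: z_11 = a_11 · x_1 = 0.45 × 587.75 / 0.3635 = 264.4875 / 0.3635 ≈ 727.61.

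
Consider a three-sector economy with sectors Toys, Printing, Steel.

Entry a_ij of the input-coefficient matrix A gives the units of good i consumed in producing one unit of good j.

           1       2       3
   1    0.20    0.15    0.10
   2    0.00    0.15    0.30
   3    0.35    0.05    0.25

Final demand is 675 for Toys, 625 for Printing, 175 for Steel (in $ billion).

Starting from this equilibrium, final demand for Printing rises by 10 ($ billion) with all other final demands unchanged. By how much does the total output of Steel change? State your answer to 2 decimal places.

Δx_3 = 2.04

I − A =
  [   0.80    -0.15    -0.10]
  [   0.00     0.85    -0.30]
  [  -0.35    -0.05     0.75]
Cofactors of I−A, C_ij = (−1)^(i+j)·(minor ij) (rows/columns in the sector order above):
  C_11 = (0.85)(0.75) − (-0.30)(-0.05) = 0.6225
  C_12 = −[(0.00)(0.75) − (-0.30)(-0.35)] = 0.1050
  C_13 = (0.00)(-0.05) − (0.85)(-0.35) = 0.2975
  C_21 = −[(-0.15)(0.75) − (-0.10)(-0.05)] = 0.1175
  C_22 = (0.80)(0.75) − (-0.10)(-0.35) = 0.5650
  C_23 = −[(0.80)(-0.05) − (-0.15)(-0.35)] = 0.0925
  C_31 = (-0.15)(-0.30) − (-0.10)(0.85) = 0.1300
  C_32 = −[(0.80)(-0.30) − (-0.10)(0.00)] = 0.2400
  C_33 = (0.80)(0.85) − (-0.15)(0.00) = 0.6800
det(I−A) = Σ_j (I−A)_1j·C_1j = (0.80)(0.6225) + (-0.15)(0.1050) + (-0.10)(0.2975) = 0.4525
adj(I−A) = Cᵀ =
  [ 0.6225   0.1175   0.1300]
  [ 0.1050   0.5650   0.2400]
  [ 0.2975   0.0925   0.6800]
(I − A)⁻¹ = adj(I−A) / det(I−A) ≈
  [   1.3757     0.2597     0.2873]
  [   0.2320     1.2486     0.5304]
  [   0.6575     0.2044     1.5028]
Δx = (I − A)⁻¹ Δd with Δd having +10 in the Printing component and 0 elsewhere.
So Δx_3 = L_32 · (+10), where L_32 = adj(I−A)_32 / det(I−A) = 0.0925 / 0.4525.
Δx_3 = 0.0925 × (+10) / 0.4525 = 0.925 / 0.4525 ≈ 2.04.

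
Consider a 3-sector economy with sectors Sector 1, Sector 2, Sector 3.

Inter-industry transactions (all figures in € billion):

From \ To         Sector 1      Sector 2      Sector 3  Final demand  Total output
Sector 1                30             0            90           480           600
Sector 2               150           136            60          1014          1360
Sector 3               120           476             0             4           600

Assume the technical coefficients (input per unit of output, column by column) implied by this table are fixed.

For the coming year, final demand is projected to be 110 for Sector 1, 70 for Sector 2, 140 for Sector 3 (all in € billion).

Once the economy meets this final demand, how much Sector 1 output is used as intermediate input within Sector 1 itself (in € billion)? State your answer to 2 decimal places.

Technical coefficients a_ij = z_ij / X_j:
  a_11 = 30/600 = 0.05, a_21 = 150/600 = 0.25, a_31 = 120/600 = 0.20
  a_12 = 0/1360 = 0.00, a_22 = 136/1360 = 0.10, a_32 = 476/1360 = 0.35
  a_13 = 90/600 = 0.15, a_23 = 60/600 = 0.10, a_33 = 0/600 = 0.00
I − A =
  [   0.95     0.00    -0.15]
  [  -0.25     0.90    -0.10]
  [  -0.20    -0.35     1.00]
Cofactors of I−A, C_ij = (−1)^(i+j)·(minor ij) (rows/columns in the sector order above):
  C_11 = (0.90)(1.00) − (-0.10)(-0.35) = 0.8650
  C_12 = −[(-0.25)(1.00) − (-0.10)(-0.20)] = 0.2700
  C_13 = (-0.25)(-0.35) − (0.90)(-0.20) = 0.2675
  C_21 = −[(0.00)(1.00) − (-0.15)(-0.35)] = 0.0525
  C_22 = (0.95)(1.00) − (-0.15)(-0.20) = 0.9200
  C_23 = −[(0.95)(-0.35) − (0.00)(-0.20)] = 0.3325
  C_31 = (0.00)(-0.10) − (-0.15)(0.90) = 0.1350
  C_32 = −[(0.95)(-0.10) − (-0.15)(-0.25)] = 0.1325
  C_33 = (0.95)(0.90) − (0.00)(-0.25) = 0.8550
det(I−A) = Σ_j (I−A)_1j·C_1j = (0.95)(0.8650) + (0.00)(0.2700) + (-0.15)(0.2675) = 0.781625
adj(I−A) = Cᵀ =
  [ 0.8650   0.0525   0.1350]
  [ 0.2700   0.9200   0.1325]
  [ 0.2675   0.3325   0.8550]
(I − A)⁻¹ = adj(I−A) / det(I−A) ≈
  [   1.1067     0.0672     0.1727]
  [   0.3454     1.1770     0.1695]
  [   0.3422     0.4254     1.0939]
First solve x = (I − A)⁻¹ d = adj(I−A)·d / det(I−A); in particular x_1 = (0.8650·110 + 0.0525·70 + 0.1350·140) / 0.781625 = 117.725 / 0.781625 ≈ 150.6157.
Intermediate flow from 1 to 1: z_11 = a_11 · x_1 = 0.05 × 117.725 / 0.781625 = 5.88625 / 0.781625 ≈ 7.53.

z_11 = 7.53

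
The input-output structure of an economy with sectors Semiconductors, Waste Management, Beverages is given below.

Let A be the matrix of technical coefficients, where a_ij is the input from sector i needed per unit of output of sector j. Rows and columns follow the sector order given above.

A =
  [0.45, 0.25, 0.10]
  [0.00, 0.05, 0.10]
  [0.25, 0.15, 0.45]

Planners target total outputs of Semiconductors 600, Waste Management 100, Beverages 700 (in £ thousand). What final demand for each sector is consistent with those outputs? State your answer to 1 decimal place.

d_S = 235.0, d_W = 25.0, d_B = 220.0

I − A =
  [   0.55    -0.25    -0.10]
  [   0.00     0.95    -0.10]
  [  -0.25    -0.15     0.55]
d = (I − A) x:
  d_S = (+0.55)·600 + (-0.25)·100 + (-0.10)·700 = 235.0
  d_W = (+0.00)·600 + (+0.95)·100 + (-0.10)·700 = 25.0
  d_B = (-0.25)·600 + (-0.15)·100 + (+0.55)·700 = 220.0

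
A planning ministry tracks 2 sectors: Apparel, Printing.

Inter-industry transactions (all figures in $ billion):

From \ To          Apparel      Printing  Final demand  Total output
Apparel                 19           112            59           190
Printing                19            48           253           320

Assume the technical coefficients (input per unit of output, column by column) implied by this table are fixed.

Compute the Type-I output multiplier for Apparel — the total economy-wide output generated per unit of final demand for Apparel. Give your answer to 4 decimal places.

Technical coefficients a_ij = z_ij / X_j:
  a_AA = 19/190 = 0.10, a_PA = 19/190 = 0.10
  a_AP = 112/320 = 0.35, a_PP = 48/320 = 0.15
I − A =
  [   0.90    -0.35]
  [  -0.10     0.85]
det(I−A) = (0.90)(0.85) − (-0.35)(-0.10) = 0.7300
adj(I−A) = [[0.85, 0.35], [0.10, 0.90]]
(I − A)⁻¹ = adj(I−A) / det(I−A) ≈
  [   1.16438     0.47945]
  [   0.13699     1.23288]
The output multiplier for sector j is the column-j sum of the Leontief inverse (I − A)⁻¹ = adj(I−A) / det(I−A).
Column A of adj(I−A): (0.85, 0.10); det(I−A) = 0.7300.
m_A = (0.85 + 0.10) / 0.7300 = 0.95 / 0.7300 ≈ 1.3014.

m_A = 1.3014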